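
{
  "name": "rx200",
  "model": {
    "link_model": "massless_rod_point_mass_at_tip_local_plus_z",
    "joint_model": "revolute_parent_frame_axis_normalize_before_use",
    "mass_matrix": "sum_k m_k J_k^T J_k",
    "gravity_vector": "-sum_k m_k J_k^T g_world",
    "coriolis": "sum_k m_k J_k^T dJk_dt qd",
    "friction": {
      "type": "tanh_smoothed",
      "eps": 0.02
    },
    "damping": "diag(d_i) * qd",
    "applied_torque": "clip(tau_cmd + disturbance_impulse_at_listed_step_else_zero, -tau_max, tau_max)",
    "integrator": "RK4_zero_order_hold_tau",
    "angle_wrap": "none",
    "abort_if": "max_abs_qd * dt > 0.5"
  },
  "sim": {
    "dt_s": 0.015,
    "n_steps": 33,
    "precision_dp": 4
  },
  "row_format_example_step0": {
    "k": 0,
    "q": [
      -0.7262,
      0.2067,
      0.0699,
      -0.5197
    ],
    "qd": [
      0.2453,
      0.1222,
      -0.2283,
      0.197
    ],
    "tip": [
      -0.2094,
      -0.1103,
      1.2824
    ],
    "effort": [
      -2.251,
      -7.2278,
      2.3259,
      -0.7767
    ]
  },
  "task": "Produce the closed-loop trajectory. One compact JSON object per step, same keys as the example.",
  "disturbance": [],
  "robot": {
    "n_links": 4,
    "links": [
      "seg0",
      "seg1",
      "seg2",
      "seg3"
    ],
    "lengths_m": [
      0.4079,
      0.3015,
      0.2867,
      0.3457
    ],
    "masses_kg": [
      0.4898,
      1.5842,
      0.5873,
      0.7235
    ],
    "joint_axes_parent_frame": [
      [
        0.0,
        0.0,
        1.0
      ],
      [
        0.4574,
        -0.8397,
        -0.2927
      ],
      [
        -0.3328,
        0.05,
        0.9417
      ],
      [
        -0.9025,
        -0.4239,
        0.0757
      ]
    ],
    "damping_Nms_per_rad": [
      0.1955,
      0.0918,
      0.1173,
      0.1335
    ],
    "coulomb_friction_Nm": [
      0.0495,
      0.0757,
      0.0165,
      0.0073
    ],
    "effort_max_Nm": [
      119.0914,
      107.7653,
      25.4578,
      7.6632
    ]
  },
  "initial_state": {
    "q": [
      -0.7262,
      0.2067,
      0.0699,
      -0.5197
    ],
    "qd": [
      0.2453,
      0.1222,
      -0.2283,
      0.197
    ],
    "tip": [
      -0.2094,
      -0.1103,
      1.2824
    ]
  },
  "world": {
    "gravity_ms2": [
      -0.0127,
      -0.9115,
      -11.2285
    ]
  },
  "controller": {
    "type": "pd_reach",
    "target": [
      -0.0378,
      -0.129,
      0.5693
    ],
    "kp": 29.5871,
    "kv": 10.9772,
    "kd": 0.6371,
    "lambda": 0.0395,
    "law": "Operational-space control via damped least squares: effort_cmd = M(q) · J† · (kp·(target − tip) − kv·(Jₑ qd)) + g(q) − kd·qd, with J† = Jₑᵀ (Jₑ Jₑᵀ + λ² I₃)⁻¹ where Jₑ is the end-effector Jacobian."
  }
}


{"k":1,"q":[-0.741,0.2082,0.0785,-0.5342],"qd":[-2.1217,0.08,1.306,-2.0473],"tip":[-0.2107,-0.1103,1.2805],"effort":[-0.6032,-6.3283,1.2164,0.9883]}
{"k":2,"q":[-0.7744,0.2083,0.0955,-0.5648],"qd":[-2.3253,-0.0692,0.9906,-2.0352],"tip":[-0.2115,-0.1108,1.2769],"effort":[-0.4153,-5.5659,1.3835,1.0248]}
{"k":3,"q":[-0.8096,0.2068,0.1102,-0.5957],"qd":[-2.3745,-0.1273,0.9658,-2.083],"tip":[-0.212,-0.1116,1.273],"effort":[-0.3226,-4.6816,1.3134,1.1059]}
{"k":4,"q":[-0.8447,0.2047,0.1248,-0.6269],"qd":[-2.3082,-0.1481,0.9869,-2.091],"tip":[-0.2121,-0.1128,1.269],"effort":[-0.3012,-3.7807,1.2083,1.1576]}
{"k":5,"q":[-0.8783,0.2026,0.14,-0.6583],"qd":[-2.1864,-0.1419,1.0352,-2.0889],"tip":[-0.2119,-0.1143,1.2647],"effort":[-0.312,-2.8975,1.0918,1.2034]}
{"k":6,"q":[-0.9099,0.2007,0.156,-0.6895],"qd":[-2.032,-0.1138,1.0982,-2.0864],"tip":[-0.2115,-0.1161,1.2604],"effort":[-0.3406,-2.0569,0.9779,1.2503]}
{"k":7,"q":[-0.939,0.1993,0.1731,-0.7208],"qd":[-1.8571,-0.0673,1.1695,-2.0889],"tip":[-0.2109,-0.1181,1.2558],"effort":[-0.3791,-1.2831,0.874,1.3014]}
{"k":8,"q":[-0.9654,0.1988,0.1912,-0.7522],"qd":[-1.6707,-0.0056,1.2435,-2.0985],"tip":[-0.2104,-0.1204,1.2511],"effort":[-0.4218,-0.601,0.7861,1.3571]}
{"k":9,"q":[-0.9891,0.1992,0.2103,-0.7838],"qd":[-1.4856,0.0629,1.3061,-2.1124],"tip":[-0.2098,-0.1229,1.246],"effort":[-0.4611,-0.0311,0.7246,1.4151]}
{"k":10,"q":[-1.0099,0.2008,0.2304,-0.8156],"qd":[-1.3024,0.1416,1.3714,-2.1376],"tip":[-0.2094,-0.1255,1.2408],"effort":[-0.4967,0.4071,0.678,1.479]}
{"k":11,"q":[-1.0281,0.2036,0.2515,-0.8479],"qd":[-1.124,0.227,1.4332,-2.1701],"tip":[-0.2091,-0.128,1.2352],"effort":[-0.5277,0.699,0.6502,1.545]}
{"k":12,"q":[-1.0437,0.2076,0.2734,-0.8807],"qd":[-0.956,0.3149,1.4868,-2.207],"tip":[-0.209,-0.1306,1.2292],"effort":[-0.5514,0.8387,0.6431,1.6108]}
{"k":13,"q":[-1.0568,0.213,0.296,-0.9141],"qd":[-0.8033,0.4011,1.5288,-2.246],"tip":[-0.2091,-0.133,1.223],"effort":[-0.5664,0.8319,0.6561,1.6747]}
{"k":14,"q":[-1.0678,0.2196,0.3192,-0.948],"qd":[-0.6688,0.4821,1.5575,-2.2847],"tip":[-0.2094,-0.1353,1.2164],"effort":[-0.5721,0.694,0.6873,1.7355]}
{"k":15,"q":[-1.077,0.2274,0.3426,-0.9826],"qd":[-0.554,0.5552,1.5717,-2.3207],"tip":[-0.2099,-0.1373,1.2094],"effort":[-0.5693,0.4478,0.7337,1.7923]}
{"k":16,"q":[-1.0846,0.2362,0.3662,-1.0176],"qd":[-0.4587,0.6184,1.5717,-2.3524],"tip":[-0.2106,-0.1391,1.2021],"effort":[-0.5592,0.1202,0.7915,1.845]}
{"k":17,"q":[-1.0909,0.2459,0.3897,-1.0531],"qd":[-0.3817,0.6704,1.5583,-2.3787],"tip":[-0.2114,-0.1407,1.1944],"effort":[-0.5435,-0.262,0.857,1.8936]}
{"k":18,"q":[-1.0961,0.2562,0.4129,-1.0889],"qd":[-0.3211,0.7109,1.533,-2.3989],"tip":[-0.2124,-0.1419,1.1865],"effort":[-0.5241,-0.6738,0.9264,1.9387]}
{"k":19,"q":[-1.1006,0.2671,0.4356,-1.1249],"qd":[-0.2747,0.74,1.4976,-2.4127],"tip":[-0.2134,-0.143,1.1782],"effort":[-0.5026,-1.0943,0.9966,1.9811]}
{"k":20,"q":[-1.1044,0.2783,0.4577,-1.1612],"qd":[-0.2399,0.7582,1.4541,-2.4205],"tip":[-0.2145,-0.1438,1.1697],"effort":[-0.4804,-1.5072,1.0647,2.0215]}
{"k":21,"q":[-1.1079,0.2898,0.4791,-1.1975],"qd":[-0.2147,0.7664,1.4044,-2.4226],"tip":[-0.2157,-0.1444,1.1609],"effort":[-0.4585,-1.9004,1.1288,2.0606]}
{"k":22,"q":[-1.1109,0.3013,0.4998,-1.2338],"qd":[-0.1968,0.7656,1.3501,-2.4196],"tip":[-0.2168,-0.1449,1.1519],"effort":[-0.4379,-2.2659,1.1874,2.099]}
{"k":23,"q":[-1.1138,0.3127,0.5196,-1.27],"qd":[-0.1845,0.7569,1.2929,-2.4119],"tip":[-0.2178,-0.1451,1.1427],"effort":[-0.4188,-2.5991,1.2395,2.1372]}
{"k":24,"q":[-1.1165,0.3239,0.5385,-1.3061],"qd":[-0.1763,0.7414,1.2339,-2.4001],"tip":[-0.2188,-0.1453,1.1334],"effort":[-0.4016,-2.8976,1.2846,2.1752]}
{"k":25,"q":[-1.1191,0.3349,0.5566,-1.342],"qd":[-0.171,0.72,1.1741,-2.3848],"tip":[-0.2196,-0.1454,1.1239],"effort":[-0.3864,-3.1611,1.3226,2.2133]}
{"k":26,"q":[-1.1217,0.3455,0.5737,-1.3776],"qd":[-0.1676,0.6938,1.1145,-2.3664],"tip":[-0.2203,-0.1453,1.1143],"effort":[-0.3732,-3.3906,1.3535,2.2515]}
{"k":27,"q":[-1.1242,0.3556,0.59,-1.4129],"qd":[-0.1654,0.6635,1.0555,-2.3453],"tip":[-0.2209,-0.1452,1.1046],"effort":[-0.3617,-3.588,1.3776,2.2894]}
{"k":28,"q":[-1.1266,0.3653,0.6053,-1.4479],"qd":[-0.1637,0.6299,0.9977,-2.3218],"tip":[-0.2214,-0.1451,1.0948],"effort":[-0.3518,-3.7554,1.3953,2.3271]}
{"k":29,"q":[-1.1291,0.3745,0.6199,-1.4825],"qd":[-0.1621,0.5937,0.9414,-2.2964],"tip":[-0.2216,-0.1449,1.085],"effort":[-0.3433,-3.8954,1.4071,2.3642]}
{"k":30,"q":[-1.1315,0.3831,0.6336,-1.5168],"qd":[-0.1602,0.5555,0.8868,-2.2692],"tip":[-0.2217,-0.1448,1.0751],"effort":[-0.3361,-4.0107,1.4135,2.4005]}
{"k":31,"q":[-1.1339,0.3911,0.6465,-1.5506],"qd":[-0.1579,0.5157,0.8339,-2.2404],"tip":[-0.2216,-0.1446,1.0653],"effort":[-0.3299,-4.1037,1.415,2.4357]}
{"k":32,"q":[-1.1362,0.3986,0.6586,-1.5839],"qd":[-0.1549,0.4747,0.783,-2.2103],"tip":[-0.2213,-0.1444,1.0554],"effort":[-0.3245,-4.1769,1.4121,2.4695]}
{"k":33,"q":[-1.1385,0.4054,0.67,-1.6169],"qd":[-0.1512,0.433,0.7339,-2.1791],"tip":[-0.2208,-0.1442,1.0456]}


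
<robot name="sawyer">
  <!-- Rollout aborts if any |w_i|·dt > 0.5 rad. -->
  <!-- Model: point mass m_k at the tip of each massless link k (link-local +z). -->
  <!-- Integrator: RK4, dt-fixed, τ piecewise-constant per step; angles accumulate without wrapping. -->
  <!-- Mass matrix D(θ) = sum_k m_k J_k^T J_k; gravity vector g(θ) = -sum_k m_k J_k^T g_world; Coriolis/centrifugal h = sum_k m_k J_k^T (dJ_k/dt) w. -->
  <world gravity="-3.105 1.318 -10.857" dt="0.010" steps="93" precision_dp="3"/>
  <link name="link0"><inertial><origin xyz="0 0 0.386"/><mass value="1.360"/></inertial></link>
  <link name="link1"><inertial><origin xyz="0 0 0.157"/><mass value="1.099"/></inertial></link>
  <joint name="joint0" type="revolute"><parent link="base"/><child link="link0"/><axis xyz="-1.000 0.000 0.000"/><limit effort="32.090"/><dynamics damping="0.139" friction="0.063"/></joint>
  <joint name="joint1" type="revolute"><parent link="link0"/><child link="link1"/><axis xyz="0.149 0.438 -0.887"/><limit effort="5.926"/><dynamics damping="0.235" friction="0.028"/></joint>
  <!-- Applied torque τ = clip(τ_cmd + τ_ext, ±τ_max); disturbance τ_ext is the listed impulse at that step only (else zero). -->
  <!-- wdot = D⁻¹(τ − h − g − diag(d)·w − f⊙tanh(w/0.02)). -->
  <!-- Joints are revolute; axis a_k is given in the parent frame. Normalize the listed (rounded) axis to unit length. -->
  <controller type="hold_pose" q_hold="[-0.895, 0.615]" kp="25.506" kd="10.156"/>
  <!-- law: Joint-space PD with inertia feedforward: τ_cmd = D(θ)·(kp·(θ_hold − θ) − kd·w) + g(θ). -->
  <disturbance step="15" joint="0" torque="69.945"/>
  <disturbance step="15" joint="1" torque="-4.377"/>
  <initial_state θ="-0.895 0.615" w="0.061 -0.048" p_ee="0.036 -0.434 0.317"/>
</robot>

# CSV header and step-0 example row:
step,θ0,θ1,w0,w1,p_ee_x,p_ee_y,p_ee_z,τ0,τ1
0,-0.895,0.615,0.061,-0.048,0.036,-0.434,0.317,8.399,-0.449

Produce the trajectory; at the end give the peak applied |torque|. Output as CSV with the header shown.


step,θ0,θ1,w0,w1,p_ee_x,p_ee_y,p_ee_z,τ0,τ1
1,-0.894,0.615,0.055,-0.020,0.036,-0.434,0.317,8.427,-0.452
2,-0.894,0.615,0.048,-0.018,0.036,-0.434,0.317,8.454,-0.453
3,-0.893,0.615,0.041,-0.017,0.036,-0.434,0.317,8.478,-0.455
4,-0.893,0.615,0.036,-0.016,0.036,-0.434,0.317,8.501,-0.457
5,-0.893,0.615,0.030,-0.015,0.036,-0.434,0.318,8.522,-0.458
6,-0.892,0.615,0.025,-0.015,0.036,-0.433,0.318,8.542,-0.459
7,-0.892,0.615,0.021,-0.014,0.036,-0.433,0.318,8.560,-0.461
8,-0.892,0.615,0.017,-0.014,0.036,-0.433,0.318,8.576,-0.462
9,-0.892,0.615,0.014,-0.013,0.036,-0.433,0.318,8.591,-0.463
10,-0.892,0.615,0.011,-0.012,0.036,-0.433,0.318,8.604,-0.463
11,-0.892,0.615,0.008,-0.011,0.036,-0.433,0.318,8.615,-0.464
12,-0.891,0.615,0.006,-0.011,0.036,-0.433,0.318,8.625,-0.465
13,-0.891,0.615,0.004,-0.010,0.036,-0.433,0.318,8.634,-0.466
14,-0.891,0.615,0.003,-0.009,0.036,-0.433,0.318,8.642,-0.466
15,-0.891,0.615,0.001,-0.008,0.036,-0.433,0.318,32.090,-4.844
16,-0.891,0.583,0.104,-5.670,0.034,-0.432,0.320,6.232,-0.072
17,-0.889,0.544,0.246,-2.629,0.033,-0.431,0.323,6.405,-0.170
18,-0.886,0.525,0.286,-1.213,0.032,-0.430,0.325,6.565,-0.222
19,-0.884,0.517,0.284,-0.532,0.031,-0.429,0.327,6.713,-0.252
20,-0.881,0.513,0.265,-0.200,0.031,-0.428,0.328,6.850,-0.272
21,-0.878,0.512,0.240,-0.038,0.031,-0.427,0.329,6.978,-0.286
22,-0.876,0.512,0.209,-0.009,0.031,-0.426,0.330,7.098,-0.294
23,-0.874,0.512,0.181,-0.000,0.031,-0.426,0.331,7.210,-0.301
24,-0.872,0.512,0.154,-0.001,0.031,-0.425,0.332,7.315,-0.308
25,-0.871,0.512,0.130,-0.000,0.031,-0.425,0.332,7.412,-0.314
26,-0.870,0.513,0.107,-0.001,0.031,-0.424,0.333,7.504,-0.319
27,-0.869,0.513,0.087,-0.000,0.031,-0.424,0.333,7.590,-0.324
28,-0.868,0.513,0.069,-0.000,0.031,-0.424,0.333,7.670,-0.329
29,-0.867,0.513,0.052,0.000,0.031,-0.423,0.334,7.745,-0.334
30,-0.867,0.513,0.037,-0.000,0.031,-0.423,0.334,7.815,-0.338
31,-0.867,0.513,0.024,0.000,0.031,-0.423,0.334,7.880,-0.342
32,-0.866,0.513,0.012,0.001,0.031,-0.423,0.334,7.940,-0.346
33,-0.866,0.513,0.001,0.003,0.031,-0.423,0.334,7.993,-0.349
34,-0.866,0.513,-0.007,0.004,0.031,-0.423,0.334,8.040,-0.352
35,-0.867,0.513,-0.015,0.005,0.031,-0.423,0.334,8.082,-0.354
36,-0.867,0.513,-0.021,0.005,0.031,-0.423,0.334,8.120,-0.356
37,-0.867,0.514,-0.026,0.006,0.031,-0.423,0.334,8.154,-0.358
38,-0.867,0.514,-0.031,0.006,0.031,-0.423,0.334,8.186,-0.360
39,-0.868,0.514,-0.035,0.006,0.031,-0.423,0.334,8.216,-0.362
40,-0.868,0.514,-0.039,0.006,0.031,-0.424,0.333,8.243,-0.364
41,-0.868,0.514,-0.042,0.006,0.031,-0.424,0.333,8.269,-0.365
42,-0.869,0.514,-0.045,0.006,0.031,-0.424,0.333,8.293,-0.367
43,-0.869,0.514,-0.047,0.006,0.031,-0.424,0.333,8.315,-0.368
44,-0.870,0.514,-0.049,0.006,0.031,-0.424,0.333,8.336,-0.369
45,-0.870,0.514,-0.051,0.006,0.031,-0.424,0.332,8.356,-0.370
46,-0.871,0.515,-0.052,0.006,0.031,-0.424,0.332,8.375,-0.371
47,-0.871,0.515,-0.053,0.006,0.031,-0.425,0.332,8.392,-0.372
48,-0.872,0.515,-0.054,0.006,0.031,-0.425,0.332,8.408,-0.373
49,-0.872,0.515,-0.055,0.006,0.031,-0.425,0.332,8.423,-0.374
50,-0.873,0.515,-0.055,0.006,0.031,-0.425,0.331,8.437,-0.375
51,-0.873,0.515,-0.055,0.006,0.031,-0.425,0.331,8.451,-0.376
52,-0.874,0.515,-0.055,0.006,0.031,-0.426,0.331,8.463,-0.376
53,-0.875,0.515,-0.055,0.006,0.031,-0.426,0.331,8.475,-0.377
54,-0.875,0.515,-0.055,0.006,0.031,-0.426,0.330,8.486,-0.378
55,-0.876,0.516,-0.055,0.006,0.031,-0.426,0.330,8.496,-0.378
56,-0.876,0.516,-0.054,0.006,0.031,-0.426,0.330,8.505,-0.379
57,-0.877,0.516,-0.054,0.006,0.031,-0.426,0.330,8.514,-0.379
58,-0.877,0.516,-0.053,0.006,0.031,-0.427,0.329,8.523,-0.380
59,-0.878,0.516,-0.052,0.006,0.031,-0.427,0.329,8.531,-0.380
60,-0.878,0.516,-0.051,0.006,0.031,-0.427,0.329,8.538,-0.381
61,-0.879,0.516,-0.051,0.006,0.031,-0.427,0.329,8.545,-0.381
62,-0.879,0.516,-0.050,0.006,0.031,-0.427,0.328,8.552,-0.381
63,-0.880,0.516,-0.049,0.006,0.031,-0.427,0.328,8.558,-0.382
64,-0.880,0.516,-0.048,0.006,0.031,-0.428,0.328,8.564,-0.382
65,-0.881,0.517,-0.047,0.006,0.031,-0.428,0.328,8.569,-0.382
66,-0.881,0.517,-0.046,0.006,0.031,-0.428,0.328,8.574,-0.383
67,-0.882,0.517,-0.045,0.006,0.031,-0.428,0.327,8.579,-0.383
68,-0.882,0.517,-0.044,0.006,0.031,-0.428,0.327,8.584,-0.383
69,-0.882,0.517,-0.043,0.006,0.031,-0.428,0.327,8.588,-0.383
70,-0.883,0.517,-0.042,0.006,0.031,-0.429,0.327,8.592,-0.384
71,-0.883,0.517,-0.041,0.006,0.031,-0.429,0.327,8.596,-0.384
72,-0.884,0.517,-0.040,0.006,0.031,-0.429,0.327,8.599,-0.384
73,-0.884,0.517,-0.039,0.006,0.031,-0.429,0.326,8.603,-0.384
74,-0.885,0.518,-0.038,0.006,0.031,-0.429,0.326,8.606,-0.384
75,-0.885,0.518,-0.037,0.006,0.031,-0.429,0.326,8.609,-0.385
76,-0.885,0.518,-0.036,0.006,0.031,-0.429,0.326,8.612,-0.385
77,-0.886,0.518,-0.035,0.006,0.031,-0.429,0.326,8.614,-0.385
78,-0.886,0.518,-0.034,0.005,0.031,-0.430,0.326,8.617,-0.385
79,-0.886,0.518,-0.033,0.005,0.031,-0.430,0.325,8.619,-0.385
80,-0.887,0.518,-0.032,0.005,0.031,-0.430,0.325,8.622,-0.386
81,-0.887,0.518,-0.031,0.005,0.031,-0.430,0.325,8.624,-0.386
82,-0.887,0.518,-0.030,0.005,0.031,-0.430,0.325,8.626,-0.386
83,-0.888,0.519,-0.030,0.005,0.031,-0.430,0.325,8.628,-0.386
84,-0.888,0.519,-0.029,0.005,0.031,-0.430,0.325,8.630,-0.386
85,-0.888,0.519,-0.028,0.005,0.031,-0.430,0.325,8.632,-0.386
86,-0.888,0.519,-0.027,0.005,0.031,-0.430,0.324,8.634,-0.386
87,-0.889,0.519,-0.026,0.005,0.031,-0.430,0.324,8.636,-0.387
88,-0.889,0.519,-0.026,0.005,0.031,-0.431,0.324,8.638,-0.387
89,-0.889,0.519,-0.025,0.005,0.031,-0.431,0.324,8.640,-0.387
90,-0.889,0.519,-0.024,0.005,0.031,-0.431,0.324,8.641,-0.387
91,-0.890,0.519,-0.024,0.005,0.031,-0.431,0.324,8.643,-0.387
92,-0.890,0.520,-0.023,0.005,0.031,-0.431,0.324,8.645,-0.387
93,-0.890,0.520,-0.022,0.005,0.031,-0.431,0.324,,
# max |τ| (N·m): 32.090


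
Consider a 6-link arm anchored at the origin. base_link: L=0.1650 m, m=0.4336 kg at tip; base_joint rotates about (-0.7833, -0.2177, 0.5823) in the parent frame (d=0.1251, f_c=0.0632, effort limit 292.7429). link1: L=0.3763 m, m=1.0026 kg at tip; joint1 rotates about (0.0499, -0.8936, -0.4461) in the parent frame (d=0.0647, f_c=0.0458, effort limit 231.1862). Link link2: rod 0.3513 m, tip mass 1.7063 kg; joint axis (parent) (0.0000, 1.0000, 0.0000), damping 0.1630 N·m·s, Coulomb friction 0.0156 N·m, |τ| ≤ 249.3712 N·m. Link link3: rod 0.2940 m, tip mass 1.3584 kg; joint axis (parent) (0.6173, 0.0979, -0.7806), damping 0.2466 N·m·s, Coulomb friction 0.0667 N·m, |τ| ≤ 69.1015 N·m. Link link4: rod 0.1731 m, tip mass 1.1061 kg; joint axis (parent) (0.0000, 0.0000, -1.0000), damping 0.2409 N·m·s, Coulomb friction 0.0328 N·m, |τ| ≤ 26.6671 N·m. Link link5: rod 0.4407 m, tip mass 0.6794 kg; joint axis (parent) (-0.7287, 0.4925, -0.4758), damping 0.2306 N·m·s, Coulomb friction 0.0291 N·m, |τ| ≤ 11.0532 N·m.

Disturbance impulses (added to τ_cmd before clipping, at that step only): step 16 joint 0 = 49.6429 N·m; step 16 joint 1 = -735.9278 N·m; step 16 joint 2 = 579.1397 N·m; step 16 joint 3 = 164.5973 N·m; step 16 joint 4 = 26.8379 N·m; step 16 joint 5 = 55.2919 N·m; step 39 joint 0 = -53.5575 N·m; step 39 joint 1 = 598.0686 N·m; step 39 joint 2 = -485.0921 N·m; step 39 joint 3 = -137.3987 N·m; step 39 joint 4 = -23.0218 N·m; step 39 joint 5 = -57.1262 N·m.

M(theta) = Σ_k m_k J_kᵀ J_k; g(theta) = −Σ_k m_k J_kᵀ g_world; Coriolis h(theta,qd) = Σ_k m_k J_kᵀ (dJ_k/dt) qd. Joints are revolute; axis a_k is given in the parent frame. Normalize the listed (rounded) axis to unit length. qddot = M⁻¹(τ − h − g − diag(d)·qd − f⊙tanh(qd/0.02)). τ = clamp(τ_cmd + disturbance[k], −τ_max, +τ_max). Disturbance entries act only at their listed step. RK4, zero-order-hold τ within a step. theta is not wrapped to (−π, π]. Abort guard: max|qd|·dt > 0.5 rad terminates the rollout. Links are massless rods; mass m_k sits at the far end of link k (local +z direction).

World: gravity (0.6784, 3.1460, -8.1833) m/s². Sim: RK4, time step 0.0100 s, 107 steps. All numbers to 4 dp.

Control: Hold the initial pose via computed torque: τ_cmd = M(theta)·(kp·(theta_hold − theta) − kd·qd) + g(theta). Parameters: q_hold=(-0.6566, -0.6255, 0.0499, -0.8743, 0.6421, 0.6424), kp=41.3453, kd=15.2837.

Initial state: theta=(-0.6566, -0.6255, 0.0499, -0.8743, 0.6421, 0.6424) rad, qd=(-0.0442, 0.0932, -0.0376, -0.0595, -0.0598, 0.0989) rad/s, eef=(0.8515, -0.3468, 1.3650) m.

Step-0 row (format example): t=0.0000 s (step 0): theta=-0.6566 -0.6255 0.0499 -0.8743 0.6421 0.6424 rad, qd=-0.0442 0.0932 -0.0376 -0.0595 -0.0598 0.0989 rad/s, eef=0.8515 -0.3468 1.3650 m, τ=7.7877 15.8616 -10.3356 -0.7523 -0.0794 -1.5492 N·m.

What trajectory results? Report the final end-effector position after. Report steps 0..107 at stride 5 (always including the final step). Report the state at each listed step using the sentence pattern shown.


t=0.0500 s (step 5): theta=-0.6580 -0.6226 0.0483 -0.8761 0.6411 0.6452 rad, qd=-0.0156 0.0314 -0.0269 -0.0122 -0.0062 0.0252 rad/s, eef=0.8471 -0.3486 1.3666 m, τ=5.9087 19.2451 -12.8786 -1.3815 -0.2082 -1.7450 N·m.
t=0.1000 s (step 10): theta=-0.6585 -0.6217 0.0474 -0.8762 0.6410 0.6457 rad, qd=-0.0039 0.0072 -0.0096 -0.0028 0.0068 -0.0004 rad/s, eef=0.8456 -0.3495 1.3673 m, τ=4.9460 21.0025 -14.2051 -1.6775 -0.2628 -1.8631 N·m.
t=0.1500 s (step 15): theta=-0.6585 -0.6216 0.0471 -0.8762 0.6409 0.6456 rad, qd=0.0009 -0.0019 0.0018 -0.0013 0.0077 -0.0048 rad/s, eef=0.8453 -0.3497 1.3674 m, τ=4.4601 21.9008 -14.8917 -1.8238 -0.2882 -1.9338 N·m.
t=0.2000 s (step 20): theta=-0.6580 -0.4726 0.3375 -1.0794 0.9922 0.4660 rad, qd=0.2395 2.5784 4.7181 -1.3243 0.5702 -2.8288 rad/s, eef=0.8802 -0.3563 1.3513 m, τ=0.3056 47.9437 -44.1516 -11.8349 -1.2793 -3.9601 N·m.
t=0.2500 s (step 25): theta=-0.6487 -0.4032 0.4638 -1.0977 0.9693 0.3926 rad, qd=0.1176 0.5654 1.0474 0.0179 -0.2956 -0.5378 rad/s, eef=0.9002 -0.3544 1.3371 m, τ=2.8730 35.3263 -31.7416 -7.9485 -0.7830 -2.9555 N·m.
t=0.3000 s (step 30): theta=-0.6453 -0.3950 0.4803 -1.0920 0.9655 0.3871 rad, qd=0.0286 -0.1205 -0.1855 0.1906 -0.0346 0.1754 rad/s, eef=0.9081 -0.3517 1.3320 m, τ=3.1254 28.8962 -24.9355 -5.4523 -0.4973 -2.4230 N·m.
t=0.3500 s (step 35): theta=-0.6449 -0.4079 0.4585 -1.0815 0.9646 0.4018 rad, qd=-0.0066 -0.3559 -0.6187 0.2267 -0.0318 0.3721 rad/s, eef=0.9089 -0.3491 1.3329 m, τ=2.8898 25.6241 -21.2913 -4.0432 -0.3378 -2.1150 N·m.
t=0.4000 s (step 40): theta=-0.6462 -0.4491 0.3762 -1.0147 0.8036 0.4535 rad, qd=-0.1000 -4.7667 -10.1161 10.5270 -27.4906 7.1553 rad/s, eef=0.9001 -0.3421 1.3414 m, τ=10.0248 -7.2656 15.5027 6.9374 2.7634 -0.9734 N·m.
t=0.4500 s (step 45): theta=-0.6475 -0.6132 0.0639 -0.8037 0.4559 0.6748 rad, qd=-0.0024 -1.9465 -3.4800 1.3480 -0.7264 2.0591 rad/s, eef=0.8589 -0.3300 1.3593 m, τ=5.5725 7.6792 0.0876 3.1044 0.7764 -1.1774 N·m.
t=0.5000 s (step 50): theta=-0.6479 -0.6723 -0.0407 -0.7748 0.4555 0.7283 rad, qd=-0.0131 -0.6256 -1.1026 0.1518 0.2302 0.4371 rad/s, eef=0.8404 -0.3330 1.3645 m, τ=4.9300 14.9834 -6.9610 0.9044 0.2437 -1.3895 N·m.
t=0.5500 s (step 55): theta=-0.6486 -0.6894 -0.0709 -0.7735 0.4654 0.7372 rad, qd=-0.0116 -0.1371 -0.2527 -0.0221 0.1136 0.0151 rad/s, eef=0.8326 -0.3355 1.3676 m, τ=4.5285 18.8586 -10.7713 -0.3890 -0.0381 -1.6535 N·m.
t=0.6000 s (step 60): theta=-0.6490 -0.6912 -0.0749 -0.7747 0.4680 0.7353 rad, qd=-0.0056 0.0289 0.0360 -0.0206 0.0200 -0.0661 rad/s, eef=0.8304 -0.3369 1.3690 m, τ=4.2460 20.9054 -12.8124 -1.1141 -0.2106 -1.8547 N·m.
t=0.6500 s (step 65): theta=-0.6492 -0.6885 -0.0706 -0.7756 0.4689 0.7317 rad, qd=-0.0024 0.0734 0.1221 -0.0168 0.0182 -0.0761 rad/s, eef=0.8311 -0.3377 1.3691 m, τ=4.0802 22.0047 -13.8950 -1.4922 -0.3086 -1.9654 N·m.
t=0.7000 s (step 70): theta=-0.6493 -0.6844 -0.0637 -0.7764 0.4699 0.7279 rad, qd=-0.0010 0.0859 0.1488 -0.0151 0.0190 -0.0739 rad/s, eef=0.8330 -0.3382 1.3687 m, τ=3.9929 22.5708 -14.4832 -1.6897 -0.3582 -2.0211 N·m.
t=0.7500 s (step 75): theta=-0.6493 -0.6801 -0.0562 -0.7771 0.4708 0.7243 rad, qd=-0.0005 0.0849 0.1496 -0.0146 0.0192 -0.0682 rad/s, eef=0.8353 -0.3385 1.3679 m, τ=3.9514 22.8568 -14.8096 -1.7938 -0.3826 -2.0474 N·m.
t=0.8000 s (step 80): theta=-0.6494 -0.6760 -0.0490 -0.7778 0.4718 0.7211 rad, qd=-0.0005 0.0785 0.1397 -0.0147 0.0191 -0.0618 rad/s, eef=0.8375 -0.3387 1.3672 m, τ=3.9348 22.9965 -14.9966 -1.8500 -0.3943 -2.0583 N·m.
t=0.8500 s (step 85): theta=-0.6494 -0.6723 -0.0423 -0.7786 0.4727 0.7182 rad, qd=-0.0006 0.0705 0.1261 -0.0149 0.0189 -0.0558 rad/s, eef=0.8396 -0.3389 1.3664 m, τ=3.9306 23.0605 -15.1084 -1.8812 -0.3996 -2.0615 N·m.
t=0.9000 s (step 90): theta=-0.6494 -0.6690 -0.0364 -0.7793 0.4736 0.7155 rad, qd=-0.0008 0.0624 0.1120 -0.0153 0.0186 -0.0504 rad/s, eef=0.8414 -0.3391 1.3657 m, τ=3.9320 23.0858 -15.1791 -1.8993 -0.4017 -2.0609 N·m.
t=0.9500 s (step 95): theta=-0.6495 -0.6661 -0.0311 -0.7801 0.4746 0.7131 rad, qd=-0.0010 0.0549 0.0986 -0.0156 0.0183 -0.0457 rad/s, eef=0.8429 -0.3392 1.3651 m, τ=3.9356 23.0918 -15.2267 -1.9104 -0.4022 -2.0586 N·m.
t=1.0000 s (step 100): theta=-0.6495 -0.6635 -0.0265 -0.7809 0.4755 0.7109 rad, qd=-0.0011 0.0482 0.0867 -0.0158 0.0181 -0.0416 rad/s, eef=0.8443 -0.3394 1.3646 m, τ=3.9395 23.0885 -15.2609 -1.9177 -0.4019 -2.0555 N·m.
t=1.0500 s (step 105): theta=-0.6496 -0.6612 -0.0224 -0.7816 0.4764 0.7090 rad, qd=-0.0012 0.0424 0.0762 -0.0160 0.0179 -0.0381 rad/s, eef=0.8454 -0.3396 1.3642 m, τ=3.9432 23.0810 -15.2870 -1.9228 -0.4012 -2.0523 N·m.
t=1.0700 s (step 107): theta=-0.6496 -0.6604 -0.0209 -0.7820 0.4767 0.7082 rad, qd=-0.0013 0.0403 0.0724 -0.0160 0.0178 -0.0369 rad/s, eef=0.8458 -0.3396 1.3641 m.
final eef position (m): 0.8458 -0.3396 1.3641


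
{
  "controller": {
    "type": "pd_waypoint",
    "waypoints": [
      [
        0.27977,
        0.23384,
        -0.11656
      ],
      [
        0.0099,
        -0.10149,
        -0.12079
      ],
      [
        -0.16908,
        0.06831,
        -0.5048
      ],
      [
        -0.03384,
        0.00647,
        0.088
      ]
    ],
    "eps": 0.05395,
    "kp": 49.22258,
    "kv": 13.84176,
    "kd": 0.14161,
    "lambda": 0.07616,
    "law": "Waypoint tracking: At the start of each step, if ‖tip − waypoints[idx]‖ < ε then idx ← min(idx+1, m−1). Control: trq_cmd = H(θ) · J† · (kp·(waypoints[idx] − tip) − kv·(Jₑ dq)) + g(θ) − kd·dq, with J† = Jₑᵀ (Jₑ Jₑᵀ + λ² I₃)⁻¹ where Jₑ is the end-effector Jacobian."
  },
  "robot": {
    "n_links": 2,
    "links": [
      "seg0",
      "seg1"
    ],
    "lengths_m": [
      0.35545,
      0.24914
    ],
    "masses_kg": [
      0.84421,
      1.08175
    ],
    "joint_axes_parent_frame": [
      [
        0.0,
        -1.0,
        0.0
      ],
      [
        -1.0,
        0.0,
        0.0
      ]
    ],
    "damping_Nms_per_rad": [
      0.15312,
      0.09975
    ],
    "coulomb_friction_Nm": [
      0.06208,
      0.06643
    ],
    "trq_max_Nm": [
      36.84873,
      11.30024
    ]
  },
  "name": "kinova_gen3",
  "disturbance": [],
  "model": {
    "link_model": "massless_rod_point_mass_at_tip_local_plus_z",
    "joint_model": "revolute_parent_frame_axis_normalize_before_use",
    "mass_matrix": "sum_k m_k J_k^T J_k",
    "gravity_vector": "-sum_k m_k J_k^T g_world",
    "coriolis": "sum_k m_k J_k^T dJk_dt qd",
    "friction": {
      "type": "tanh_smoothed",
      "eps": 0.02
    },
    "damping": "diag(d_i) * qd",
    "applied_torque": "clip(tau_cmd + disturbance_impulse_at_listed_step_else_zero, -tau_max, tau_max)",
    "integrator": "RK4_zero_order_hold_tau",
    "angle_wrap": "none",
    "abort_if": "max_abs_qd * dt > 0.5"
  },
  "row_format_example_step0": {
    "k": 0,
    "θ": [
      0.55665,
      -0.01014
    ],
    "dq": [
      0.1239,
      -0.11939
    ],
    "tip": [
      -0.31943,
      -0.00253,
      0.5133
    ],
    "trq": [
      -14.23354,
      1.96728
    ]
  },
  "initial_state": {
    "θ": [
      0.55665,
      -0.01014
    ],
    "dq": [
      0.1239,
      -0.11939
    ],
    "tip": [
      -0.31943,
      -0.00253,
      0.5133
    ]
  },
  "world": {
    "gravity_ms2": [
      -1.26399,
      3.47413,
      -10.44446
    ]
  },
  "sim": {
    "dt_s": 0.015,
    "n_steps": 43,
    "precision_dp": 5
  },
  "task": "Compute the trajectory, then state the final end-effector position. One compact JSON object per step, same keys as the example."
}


{"k":1,"\u03b8":[0.55672,-0.00716],"dq":[-0.11369,0.51027],"tip":[-0.31946,-0.00178,0.51329],"trq":[-12.57454,1.35817]}
{"k":2,"\u03b8":[0.55363,0.0041],"dq":[-0.29897,0.99023],"tip":[-0.31788,0.00102,0.51428],"trq":[-11.28728,0.93962]}
{"k":3,"\u03b8":[0.54804,0.02184],"dq":[-0.44614,1.37423],"tip":[-0.31497,0.00544,0.516],"trq":[-10.27065,0.6481]}
{"k":4,"\u03b8":[0.54046,0.04485],"dq":[-0.56414,1.69515],"tip":[-0.31095,0.01117,0.5182],"trq":[-9.46074,0.44355]}
{"k":5,"\u03b8":[0.53129,0.07238],"dq":[-0.65997,1.97573],"tip":[-0.30598,0.01802,0.52069],"trq":[-8.80796,0.29793]}
{"k":6,"\u03b8":[0.5208,0.10392],"dq":[-0.73906,2.23172],"tip":[-0.30016,0.02584,0.52327],"trq":[-8.27385,0.19155]}
{"k":7,"\u03b8":[0.50922,0.1392],"dq":[-0.80568,2.47392],"tip":[-0.29356,0.03457,0.52578],"trq":[-7.82853,0.11045]}
{"k":8,"\u03b8":[0.4967,0.17806],"dq":[-0.86321,2.70967],"tip":[-0.28623,0.04413,0.52807],"trq":[-7.44874,0.04468]}
{"k":9,"\u03b8":[0.48338,0.22045],"dq":[-0.91433,2.94382],"tip":[-0.2782,0.05448,0.52998],"trq":[-7.11632,-0.01304]}
{"k":10,"\u03b8":[0.46932,0.26635],"dq":[-0.9612,3.17937],"tip":[-0.26947,0.06558,0.53138],"trq":[-6.81698,-0.06811]}
{"k":11,"\u03b8":[0.45458,0.31581],"dq":[-1.00563,3.41795],"tip":[-0.26006,0.07738,0.53212],"trq":[-6.53948,-0.12469]}
{"k":12,"\u03b8":[0.43918,0.36888],"dq":[-1.04916,3.66004],"tip":[-0.24994,0.08983,0.53205],"trq":[-6.27492,-0.18607]}
{"k":13,"\u03b8":[0.42312,0.42559],"dq":[-1.09312,3.90518],"tip":[-0.23913,0.10286,0.53101],"trq":[-6.01623,-0.25495]}
{"k":14,"\u03b8":[0.4064,0.486],"dq":[-1.13878,4.15203],"tip":[-0.22759,0.11637,0.52885],"trq":[-5.75787,-0.3336]}
{"k":15,"\u03b8":[0.38897,0.55011],"dq":[-1.18729,4.39844],"tip":[-0.21534,0.13025,0.52542],"trq":[-5.49557,-0.42388]}
{"k":16,"\u03b8":[0.37078,0.61789],"dq":[-1.23982,4.64148],"tip":[-0.20238,0.14433,0.52057],"trq":[-5.2262,-0.52731]}
{"k":17,"\u03b8":[0.35177,0.68926],"dq":[-1.29753,4.87745],"tip":[-0.18872,0.15844,0.51418],"trq":[-4.94767,-0.64498]}
{"k":18,"\u03b8":[0.33185,0.76409],"dq":[-1.36159,5.10194],"tip":[-0.17441,0.17237,0.50613],"trq":[-4.65895,-0.77748]}
{"k":19,"\u03b8":[0.31091,0.84216],"dq":[-1.43319,5.30988],"tip":[-0.15949,0.18588,0.49635],"trq":[-4.36007,-0.92476]}
{"k":20,"\u03b8":[0.28884,0.92319],"dq":[-1.51352,5.49567],"tip":[-0.14406,0.1987,0.4848],"trq":[-4.0521,-1.08598]}
{"k":21,"\u03b8":[0.26548,1.0068],"dq":[-1.60372,5.65334],"tip":[-0.12821,0.21055,0.47151],"trq":[-3.73718,-1.2594]}
{"k":22,"\u03b8":[0.2407,1.09252],"dq":[-1.70484,5.77684],"tip":[-0.11207,0.22118,0.45656],"trq":[-3.41842,-1.44227]}
{"k":23,"\u03b8":[0.21431,1.1798],"dq":[-1.81773,5.8603],"tip":[-0.09579,0.23034,0.44009],"trq":[-3.09972,-1.63075]}
{"k":24,"\u03b8":[0.18614,1.268],"dq":[-1.94294,5.89846],"tip":[-0.07953,0.23781,0.42232],"trq":[-2.78553,-1.82004]}
{"k":25,"\u03b8":[0.156,1.3564],"dq":[-2.08063,5.88698],"tip":[-0.06346,0.24344,0.4035],"trq":[-2.48045,-2.00449]}
{"k":26,"\u03b8":[0.1237,1.44424],"dq":[-2.23044,5.82293],"tip":[-0.04774,0.24715,0.38394],"trq":[-2.18869,-2.17793]}
{"k":27,"\u03b8":[0.08907,1.53073],"dq":[-2.39147,5.70502],"tip":[-0.03251,0.24894,0.36398],"trq":[-1.91357,-2.33408]}
{"k":28,"\u03b8":[0.05195,1.61504],"dq":[-2.56227,5.5339],"tip":[-0.01789,0.2489,0.34397],"trq":[-1.65688,-2.46699]}
{"k":29,"\u03b8":[0.01221,1.69641],"dq":[-2.7409,5.31213],"tip":[-0.00396,0.24718,0.32421],"trq":[-1.41846,-2.57155]}
{"k":30,"\u03b8":[-0.03026,1.77412],"dq":[-2.92511,5.04413],"tip":[0.00923,0.24401,0.305],"trq":[-1.19586,-2.64388]}
{"k":31,"\u03b8":[-0.07552,1.8475],"dq":[-3.11246,4.73589],"tip":[0.02168,0.23966,0.28657],"trq":[-0.98432,-2.68164]}
{"k":32,"\u03b8":[-0.1236,1.91601],"dq":[-3.30048,4.39453],"tip":[0.03343,0.23444,0.26907],"trq":[-0.77708,-2.68411]}
{"k":33,"\u03b8":[-0.17448,1.9792],"dq":[-3.48671,4.02785],"tip":[0.04453,0.22865,0.25261],"trq":[-0.56594,-2.65219]}
{"k":34,"\u03b8":[-0.22813,2.03677],"dq":[-3.6687,3.64384],"tip":[0.05507,0.22258,0.2372],"trq":[-0.34209,-2.58815]}
{"k":35,"\u03b8":[-0.28446,2.08851],"dq":[-3.8439,3.25027],"tip":[0.06515,0.21649,0.22282],"trq":[-0.097,-2.49537]}
{"k":36,"\u03b8":[-0.34335,2.13432],"dq":[-4.00957,2.85431],"tip":[0.07486,0.21062,0.20939],"trq":[0.17669,-2.37794]}
{"k":37,"\u03b8":[-0.40462,2.17422],"dq":[-4.16275,2.46238],"tip":[0.08427,0.20514,0.19679],"trq":[0.48444,-2.24032]}
{"k":38,"\u03b8":[-0.46808,2.20832],"dq":[-4.30024,2.07991],"tip":[0.09347,0.2002,0.18488],"trq":[0.82931,-2.08699]}
{"k":39,"\u03b8":[-0.53345,2.23678],"dq":[-4.41868,1.7114],"tip":[0.10248,0.1959,0.17352],"trq":[1.21174,-1.92218]}
{"k":40,"\u03b8":[-0.60043,2.25984],"dq":[-4.51472,1.36041],"tip":[0.11133,0.1923,0.16258],"trq":[1.62946,-1.7497]}
{"k":41,"\u03b8":[-0.66866,2.27779],"dq":[-4.58521,1.02962],"tip":[0.12003,0.18943,0.15193],"trq":[2.07772,-1.57284]}
{"k":42,"\u03b8":[-0.73773,2.29094],"dq":[-4.6274,0.72102],"tip":[0.12857,0.18728,0.14145],"trq":[2.54957,-1.39433]}
{"k":43,"\u03b8":[-0.80721,2.29963],"dq":[-4.63916,0.43596],"tip":[0.1369,0.18585,0.13106]}
{"summary": "final tip position (m): 0.13690 0.18585 0.13106"}


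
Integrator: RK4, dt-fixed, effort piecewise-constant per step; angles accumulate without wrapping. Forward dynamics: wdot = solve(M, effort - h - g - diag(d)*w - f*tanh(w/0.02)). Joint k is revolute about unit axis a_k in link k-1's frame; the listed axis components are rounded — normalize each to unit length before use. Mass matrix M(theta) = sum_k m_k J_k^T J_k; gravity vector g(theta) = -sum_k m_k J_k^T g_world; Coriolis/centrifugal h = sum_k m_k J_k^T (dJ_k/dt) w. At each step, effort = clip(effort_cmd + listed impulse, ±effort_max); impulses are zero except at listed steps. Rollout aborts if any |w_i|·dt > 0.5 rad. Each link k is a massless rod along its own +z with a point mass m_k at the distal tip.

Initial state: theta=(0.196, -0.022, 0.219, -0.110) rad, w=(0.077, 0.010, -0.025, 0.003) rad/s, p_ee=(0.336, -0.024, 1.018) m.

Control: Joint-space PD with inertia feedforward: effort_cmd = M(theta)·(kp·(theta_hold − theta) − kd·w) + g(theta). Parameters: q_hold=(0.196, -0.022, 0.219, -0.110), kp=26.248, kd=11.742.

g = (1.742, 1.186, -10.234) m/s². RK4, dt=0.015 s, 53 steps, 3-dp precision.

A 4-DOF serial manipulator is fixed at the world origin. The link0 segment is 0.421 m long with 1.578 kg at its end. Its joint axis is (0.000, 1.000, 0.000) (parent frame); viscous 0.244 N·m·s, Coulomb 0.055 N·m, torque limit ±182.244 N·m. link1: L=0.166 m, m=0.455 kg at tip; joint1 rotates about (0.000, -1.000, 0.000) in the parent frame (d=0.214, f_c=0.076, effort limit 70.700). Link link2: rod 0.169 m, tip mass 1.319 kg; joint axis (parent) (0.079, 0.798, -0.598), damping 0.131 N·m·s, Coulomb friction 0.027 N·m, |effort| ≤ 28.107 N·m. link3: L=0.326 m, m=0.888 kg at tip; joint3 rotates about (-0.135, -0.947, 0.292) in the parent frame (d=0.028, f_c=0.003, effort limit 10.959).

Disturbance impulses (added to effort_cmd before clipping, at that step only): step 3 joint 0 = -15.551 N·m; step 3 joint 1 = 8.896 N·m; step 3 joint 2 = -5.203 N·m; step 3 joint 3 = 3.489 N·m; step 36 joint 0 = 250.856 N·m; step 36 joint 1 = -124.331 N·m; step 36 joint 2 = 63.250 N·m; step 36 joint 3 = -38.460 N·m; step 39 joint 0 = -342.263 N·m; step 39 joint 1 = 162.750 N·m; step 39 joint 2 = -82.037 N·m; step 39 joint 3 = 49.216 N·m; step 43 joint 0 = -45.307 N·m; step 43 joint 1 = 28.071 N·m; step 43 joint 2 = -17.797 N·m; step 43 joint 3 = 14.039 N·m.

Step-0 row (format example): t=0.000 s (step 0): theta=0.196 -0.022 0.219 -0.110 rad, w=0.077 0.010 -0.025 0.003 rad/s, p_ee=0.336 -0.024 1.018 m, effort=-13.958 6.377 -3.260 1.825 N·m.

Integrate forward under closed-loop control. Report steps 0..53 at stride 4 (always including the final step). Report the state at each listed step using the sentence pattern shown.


t=0.060 s (step 4): theta=0.199 -0.022 0.216 -0.108 rad, w=0.024 0.016 -0.380 0.085 rad/s, p_ee=0.337 -0.023 1.018 m, effort=-10.387 4.443 -2.171 1.107 N·m.
t=0.120 s (step 8): theta=0.199 -0.021 0.208 -0.099 rad, w=-0.008 0.008 -0.016 0.166 rad/s, p_ee=0.332 -0.022 1.021 m, effort=-11.206 4.962 -2.494 1.321 N·m.
t=0.180 s (step 12): theta=0.199 -0.020 0.208 -0.092 rad, w=-0.006 -0.004 -0.019 0.039 rad/s, p_ee=0.329 -0.021 1.022 m, effort=-11.678 5.238 -2.661 1.441 N·m.
t=0.240 s (step 16): theta=0.198 -0.020 0.208 -0.091 rad, w=-0.005 -0.005 -0.010 -0.017 rad/s, p_ee=0.329 -0.021 1.022 m, effort=-11.937 5.390 -2.754 1.510 N·m.
t=0.300 s (step 20): theta=0.198 -0.020 0.209 -0.092 rad, w=-0.003 -0.005 -0.003 -0.038 rad/s, p_ee=0.329 -0.021 1.022 m, effort=-12.080 5.476 -2.807 1.549 N·m.
t=0.360 s (step 24): theta=0.198 -0.020 0.210 -0.094 rad, w=-0.003 -0.006 -0.002 -0.045 rad/s, p_ee=0.330 -0.021 1.022 m, effort=-12.159 5.524 -2.837 1.573 N·m.
t=0.420 s (step 28): theta=0.198 -0.019 0.211 -0.096 rad, w=-0.002 -0.006 -0.002 -0.046 rad/s, p_ee=0.330 -0.022 1.021 m, effort=-12.201 5.553 -2.855 1.588 N·m.
t=0.480 s (step 32): theta=0.198 -0.019 0.212 -0.098 rad, w=-0.002 -0.006 -0.002 -0.043 rad/s, p_ee=0.331 -0.022 1.021 m, effort=-12.224 5.569 -2.866 1.597 N·m.
t=0.540 s (step 36): theta=0.198 -0.019 0.213 -0.100 rad, w=-0.002 -0.006 -0.002 -0.039 rad/s, p_ee=0.332 -0.022 1.020 m, effort=182.244 -70.700 28.107 -10.959 N·m.
t=0.600 s (step 40): theta=0.264 -0.015 0.195 -0.000 rad, w=-0.384 1.318 3.474 0.474 rad/s, p_ee=0.363 -0.012 1.015 m, effort=-9.492 4.542 -2.775 1.639 N·m.
t=0.660 s (step 44): theta=0.245 -0.003 0.199 -0.066 rad, w=-0.003 -0.802 -6.686 -5.159 rad/s, p_ee=0.356 -0.018 1.015 m, effort=-2.664 -0.065 0.359 -0.039 N·m.
t=0.720 s (step 48): theta=0.244 0.006 0.058 -0.194 rad, w=-0.070 0.348 -0.440 -0.654 rad/s, p_ee=0.334 -0.015 1.023 m, effort=-6.956 2.170 -1.025 0.710 N·m.
t=0.780 s (step 52): theta=0.238 0.018 0.051 -0.211 rad, w=-0.113 0.023 -0.020 -0.096 rad/s, p_ee=0.323 -0.015 1.026 m, effort=-9.374 3.518 -1.719 1.115 N·m.
t=0.795 s (step 53): theta=0.236 0.018 0.051 -0.212 rad, w=-0.110 -0.010 0.016 -0.053 rad/s, p_ee=0.322 -0.016 1.027 m.


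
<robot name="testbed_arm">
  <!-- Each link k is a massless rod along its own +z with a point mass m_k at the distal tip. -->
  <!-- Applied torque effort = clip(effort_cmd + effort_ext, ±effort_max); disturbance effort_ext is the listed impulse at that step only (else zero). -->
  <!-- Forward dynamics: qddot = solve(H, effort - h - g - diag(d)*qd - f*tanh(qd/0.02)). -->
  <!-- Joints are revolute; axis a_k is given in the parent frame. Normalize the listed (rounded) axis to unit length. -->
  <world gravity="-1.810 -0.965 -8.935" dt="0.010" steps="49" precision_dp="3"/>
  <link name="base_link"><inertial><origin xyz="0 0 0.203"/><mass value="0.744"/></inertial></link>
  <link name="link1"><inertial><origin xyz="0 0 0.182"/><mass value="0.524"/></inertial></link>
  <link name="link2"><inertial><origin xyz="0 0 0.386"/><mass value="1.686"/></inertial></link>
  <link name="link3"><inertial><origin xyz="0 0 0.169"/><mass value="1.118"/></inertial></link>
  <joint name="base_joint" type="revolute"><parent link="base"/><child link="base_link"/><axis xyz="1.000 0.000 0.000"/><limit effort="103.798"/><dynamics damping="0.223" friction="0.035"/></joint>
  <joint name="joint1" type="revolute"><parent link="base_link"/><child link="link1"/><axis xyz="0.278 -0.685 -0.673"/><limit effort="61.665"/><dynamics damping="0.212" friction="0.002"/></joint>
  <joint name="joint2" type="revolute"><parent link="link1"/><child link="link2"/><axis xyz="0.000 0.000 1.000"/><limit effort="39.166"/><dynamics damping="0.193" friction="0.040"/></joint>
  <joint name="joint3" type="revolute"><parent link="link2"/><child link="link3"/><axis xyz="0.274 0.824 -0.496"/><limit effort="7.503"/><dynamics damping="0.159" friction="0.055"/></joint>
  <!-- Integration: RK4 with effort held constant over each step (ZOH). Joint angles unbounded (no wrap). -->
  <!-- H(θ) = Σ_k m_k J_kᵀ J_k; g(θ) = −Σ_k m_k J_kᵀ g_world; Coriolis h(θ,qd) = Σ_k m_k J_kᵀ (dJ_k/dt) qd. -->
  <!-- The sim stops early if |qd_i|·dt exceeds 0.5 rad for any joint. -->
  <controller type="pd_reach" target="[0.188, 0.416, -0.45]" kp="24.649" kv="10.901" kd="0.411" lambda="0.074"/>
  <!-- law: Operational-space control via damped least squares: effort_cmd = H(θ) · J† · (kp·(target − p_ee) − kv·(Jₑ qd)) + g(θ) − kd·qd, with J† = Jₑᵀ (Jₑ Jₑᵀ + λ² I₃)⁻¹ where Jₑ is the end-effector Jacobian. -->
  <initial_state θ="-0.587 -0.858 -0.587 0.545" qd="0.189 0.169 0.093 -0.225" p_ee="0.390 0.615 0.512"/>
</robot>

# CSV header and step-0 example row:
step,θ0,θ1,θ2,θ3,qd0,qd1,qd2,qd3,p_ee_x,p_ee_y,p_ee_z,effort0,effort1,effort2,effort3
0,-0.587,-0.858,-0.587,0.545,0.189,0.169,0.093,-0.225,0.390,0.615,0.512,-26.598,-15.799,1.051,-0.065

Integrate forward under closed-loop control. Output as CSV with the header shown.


step,θ0,θ1,θ2,θ3,qd0,qd1,qd2,qd3,p_ee_x,p_ee_y,p_ee_z,effort0,effort1,effort2,effort3
1,-0.587,-0.856,-0.587,0.547,-0.089,0.146,-0.018,0.532,0.390,0.614,0.513,-23.104,-13.335,0.923,-0.361
2,-0.589,-0.855,-0.587,0.554,-0.316,0.101,-0.037,0.988,0.390,0.614,0.512,-19.723,-11.044,0.773,-0.497
3,-0.593,-0.854,-0.588,0.566,-0.512,0.047,-0.070,1.271,0.391,0.615,0.510,-16.579,-8.976,0.643,-0.544
4,-0.599,-0.854,-0.588,0.579,-0.687,-0.004,-0.089,1.455,0.392,0.616,0.506,-13.661,-7.104,0.516,-0.539
5,-0.606,-0.854,-0.589,0.594,-0.846,-0.047,-0.102,1.579,0.393,0.618,0.501,-10.966,-5.416,0.396,-0.503
6,-0.616,-0.855,-0.591,0.611,-0.993,-0.081,-0.112,1.663,0.394,0.620,0.495,-8.478,-3.893,0.280,-0.447
7,-0.626,-0.856,-0.592,0.628,-1.130,-0.106,-0.120,1.721,0.395,0.623,0.488,-6.182,-2.519,0.171,-0.380
8,-0.638,-0.857,-0.593,0.645,-1.258,-0.123,-0.128,1.762,0.397,0.627,0.481,-4.060,-1.278,0.066,-0.305
9,-0.651,-0.858,-0.594,0.663,-1.378,-0.131,-0.135,1.790,0.398,0.631,0.472,-2.094,-0.156,-0.033,-0.225
10,-0.666,-0.860,-0.596,0.681,-1.492,-0.133,-0.142,1.807,0.399,0.635,0.462,-0.270,0.861,-0.126,-0.142
11,-0.681,-0.861,-0.597,0.699,-1.598,-0.129,-0.150,1.817,0.400,0.640,0.452,1.429,1.782,-0.215,-0.057
12,-0.698,-0.862,-0.599,0.717,-1.698,-0.119,-0.158,1.820,0.402,0.645,0.441,3.014,2.620,-0.298,0.028
13,-0.715,-0.864,-0.600,0.735,-1.791,-0.106,-0.167,1.818,0.403,0.650,0.430,4.498,3.382,-0.377,0.113
14,-0.733,-0.864,-0.602,0.753,-1.879,-0.089,-0.176,1.810,0.404,0.655,0.418,5.890,4.078,-0.452,0.199
15,-0.752,-0.865,-0.604,0.771,-1.960,-0.070,-0.185,1.799,0.405,0.661,0.405,7.201,4.713,-0.521,0.283
16,-0.772,-0.866,-0.606,0.789,-2.035,-0.049,-0.194,1.785,0.405,0.666,0.392,8.437,5.294,-0.587,0.366
17,-0.793,-0.866,-0.608,0.807,-2.105,-0.027,-0.204,1.767,0.406,0.672,0.379,9.606,5.827,-0.648,0.448
18,-0.815,-0.866,-0.610,0.825,-2.169,-0.004,-0.213,1.746,0.407,0.677,0.365,10.712,6.315,-0.705,0.528
19,-0.837,-0.866,-0.612,0.842,-2.226,0.019,-0.223,1.724,0.407,0.683,0.351,11.761,6.763,-0.758,0.607
20,-0.859,-0.866,-0.614,0.859,-2.279,0.042,-0.233,1.699,0.407,0.688,0.336,12.758,7.175,-0.807,0.683
21,-0.882,-0.866,-0.617,0.876,-2.325,0.065,-0.242,1.673,0.408,0.693,0.322,13.704,7.553,-0.852,0.757
22,-0.905,-0.865,-0.619,0.893,-2.367,0.087,-0.251,1.646,0.408,0.698,0.307,14.604,7.900,-0.893,0.829
23,-0.929,-0.864,-0.622,0.909,-2.403,0.109,-0.260,1.617,0.408,0.703,0.292,15.460,8.217,-0.931,0.898
24,-0.954,-0.863,-0.625,0.925,-2.434,0.129,-0.268,1.588,0.408,0.708,0.276,16.272,8.507,-0.965,0.964
25,-0.978,-0.861,-0.627,0.941,-2.460,0.148,-0.276,1.558,0.407,0.712,0.261,17.043,8.771,-0.995,1.028
26,-1.003,-0.860,-0.630,0.956,-2.482,0.166,-0.284,1.528,0.407,0.717,0.245,17.774,9.011,-1.023,1.089
27,-1.028,-0.858,-0.633,0.971,-2.498,0.183,-0.291,1.497,0.407,0.721,0.230,18.466,9.227,-1.047,1.147
28,-1.053,-0.856,-0.636,0.986,-2.511,0.199,-0.298,1.466,0.406,0.725,0.214,19.121,9.422,-1.067,1.202
29,-1.078,-0.854,-0.639,1.001,-2.519,0.213,-0.304,1.436,0.406,0.728,0.198,19.737,9.596,-1.085,1.255
30,-1.103,-0.852,-0.642,1.015,-2.523,0.226,-0.310,1.405,0.405,0.731,0.182,20.318,9.749,-1.100,1.304
31,-1.128,-0.850,-0.645,1.029,-2.523,0.238,-0.315,1.375,0.404,0.734,0.166,20.862,9.884,-1.111,1.350
32,-1.153,-0.847,-0.648,1.042,-2.520,0.248,-0.320,1.346,0.403,0.737,0.150,21.371,9.999,-1.120,1.393
33,-1.179,-0.845,-0.652,1.056,-2.513,0.257,-0.324,1.317,0.402,0.739,0.134,21.845,10.098,-1.127,1.434
34,-1.204,-0.842,-0.655,1.069,-2.503,0.265,-0.327,1.288,0.401,0.742,0.119,22.286,10.179,-1.131,1.471
35,-1.229,-0.839,-0.658,1.081,-2.490,0.272,-0.331,1.260,0.400,0.743,0.103,22.694,10.244,-1.132,1.506
36,-1.253,-0.837,-0.662,1.094,-2.475,0.278,-0.333,1.233,0.399,0.745,0.087,23.069,10.294,-1.131,1.538
37,-1.278,-0.834,-0.665,1.106,-2.457,0.282,-0.336,1.207,0.398,0.746,0.072,23.413,10.329,-1.129,1.567
38,-1.303,-0.831,-0.668,1.118,-2.436,0.286,-0.338,1.182,0.397,0.747,0.057,23.727,10.350,-1.124,1.594
39,-1.327,-0.828,-0.672,1.130,-2.413,0.289,-0.339,1.157,0.396,0.748,0.041,24.011,10.358,-1.117,1.618
40,-1.351,-0.825,-0.675,1.141,-2.389,0.291,-0.340,1.133,0.395,0.748,0.026,24.266,10.353,-1.108,1.640
41,-1.375,-0.822,-0.678,1.152,-2.362,0.292,-0.341,1.111,0.393,0.748,0.011,24.493,10.337,-1.098,1.659
42,-1.398,-0.819,-0.682,1.163,-2.334,0.292,-0.341,1.089,0.392,0.748,-0.003,24.694,10.309,-1.086,1.676
43,-1.421,-0.816,-0.685,1.174,-2.305,0.292,-0.341,1.068,0.391,0.748,-0.018,24.868,10.271,-1.073,1.691
44,-1.444,-0.813,-0.689,1.185,-2.274,0.291,-0.341,1.048,0.389,0.747,-0.032,25.018,10.222,-1.059,1.703
45,-1.467,-0.811,-0.692,1.195,-2.242,0.290,-0.340,1.029,0.388,0.746,-0.046,25.145,10.165,-1.043,1.714
46,-1.489,-0.808,-0.695,1.205,-2.209,0.288,-0.339,1.010,0.387,0.745,-0.060,25.249,10.098,-1.026,1.723
47,-1.511,-0.805,-0.699,1.215,-2.175,0.286,-0.338,0.993,0.385,0.744,-0.074,25.331,10.024,-1.008,1.730
48,-1.532,-0.802,-0.702,1.225,-2.141,0.283,-0.336,0.976,0.384,0.742,-0.087,25.393,9.943,-0.989,1.735
49,-1.554,-0.799,-0.706,1.235,-2.106,0.279,-0.334,0.960,0.382,0.741,-0.100,,,,
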